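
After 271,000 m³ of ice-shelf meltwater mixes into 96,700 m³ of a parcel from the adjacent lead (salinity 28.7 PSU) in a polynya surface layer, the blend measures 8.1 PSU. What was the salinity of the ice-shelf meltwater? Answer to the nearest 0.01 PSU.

Salt balance: 96,700×28.7 + 271,000×S = 367,700×8.1
2,775,290 + 271,000·S = 2,978,370
S = (2,978,370 − 2,775,290) / 271,000 = 0.7494 PSU

0.75 PSU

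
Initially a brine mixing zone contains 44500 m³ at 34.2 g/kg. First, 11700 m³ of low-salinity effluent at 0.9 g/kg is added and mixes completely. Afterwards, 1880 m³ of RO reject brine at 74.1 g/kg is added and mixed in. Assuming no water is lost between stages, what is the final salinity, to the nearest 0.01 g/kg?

28.78 g/kg

Weighted by volume,
Initial salt = 44,500×34.2 = 1,521,900
After stage 1: salt = 1,521,900 + 11,700×0.9 = 1,532,430; volume = 56,200 m³; S = 27.267 g/kg
After stage 2: salt = 1,532,430 + 1,880×74.1 = 1,671,738; volume = 58,080 m³
S = 1,671,738 / 58,080 = 28.7834 g/kg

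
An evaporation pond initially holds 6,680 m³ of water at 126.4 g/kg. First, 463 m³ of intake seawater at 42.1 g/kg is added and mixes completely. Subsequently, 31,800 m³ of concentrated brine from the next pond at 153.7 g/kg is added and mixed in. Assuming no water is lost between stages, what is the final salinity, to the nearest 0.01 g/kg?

Total salt / total volume:
Initial salt = 6,680×126.4 = 844,352
After stage 1: salt = 844,352 + 463×42.1 = 863,844.3; volume = 7,143 m³; S = 120.936 g/kg
After stage 2: salt = 863,844.3 + 31,800×153.7 = 5,751,504.3; volume = 38,943 m³
S = 5,751,504.3 / 38,943 = 147.6903 g/kg

147.69 g/kg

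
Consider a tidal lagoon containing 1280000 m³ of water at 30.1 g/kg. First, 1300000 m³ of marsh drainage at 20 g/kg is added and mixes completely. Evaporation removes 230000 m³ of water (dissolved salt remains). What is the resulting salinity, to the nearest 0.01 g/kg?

After mixing: salt = 1,280,000×30.1 + 1,300,000×20 = 64,528,000; volume = 2,580,000 m³
After evaporation: salt unchanged = 64,528,000; volume = 2,580,000 − 230,000 = 2,350,000 m³
S = 64,528,000 / 2,350,000 = 27.4587 g/kg

27.46 g/kg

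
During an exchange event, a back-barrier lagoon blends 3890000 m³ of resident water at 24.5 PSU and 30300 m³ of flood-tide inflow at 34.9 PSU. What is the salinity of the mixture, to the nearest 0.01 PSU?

24.58 PSU

Conserving salt mass:
salt = 3,890,000×24.5 + 30,300×34.9 = 95,305,000 + 1,057,470 = 96,362,470
volume = 3,890,000 + 30,300 = 3,920,300 m³
S = 96,362,470 / 3,920,300 = 24.5804 PSU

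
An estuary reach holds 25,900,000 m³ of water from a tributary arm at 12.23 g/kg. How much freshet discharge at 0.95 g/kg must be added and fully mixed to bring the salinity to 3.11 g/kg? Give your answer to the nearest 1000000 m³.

Salt balance: 25,900,000×12.23 + V×0.95 = (25,900,000+V)×3.11
316,757,000 + 0.95V = 80,549,000 + 3.11V
236,208,000 = 2.16V
V = 109,355,555.56 m³

109000000 m³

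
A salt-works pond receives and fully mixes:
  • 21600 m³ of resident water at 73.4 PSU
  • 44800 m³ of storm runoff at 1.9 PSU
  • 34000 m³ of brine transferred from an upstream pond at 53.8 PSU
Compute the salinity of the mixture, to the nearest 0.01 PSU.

Total salt / total volume:
salt = 21,600×73.4 + 44,800×1.9 + 34,000×53.8 = 1,585,440 + 85,120 + 1,829,200 = 3,499,760
volume = 21,600 + 44,800 + 34,000 = 100,400 m³
S = 3,499,760 / 100,400 = 34.8582 PSU

34.86 PSU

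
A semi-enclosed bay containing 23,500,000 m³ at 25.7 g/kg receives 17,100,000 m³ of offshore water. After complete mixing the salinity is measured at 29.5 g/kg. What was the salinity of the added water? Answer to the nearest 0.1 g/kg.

Salt balance: 23,500,000×25.7 + 17,100,000×S = 40,600,000×29.5
603,950,000 + 17,100,000·S = 1,197,700,000
S = (1,197,700,000 − 603,950,000) / 17,100,000 = 34.7222 g/kg

34.7 g/kg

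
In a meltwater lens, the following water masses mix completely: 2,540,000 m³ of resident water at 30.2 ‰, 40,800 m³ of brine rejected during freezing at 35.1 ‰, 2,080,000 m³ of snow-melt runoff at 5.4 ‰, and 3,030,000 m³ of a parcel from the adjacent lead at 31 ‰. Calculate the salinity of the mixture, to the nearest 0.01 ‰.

Total salt / total volume:
salt = 2,540,000×30.2 + 40,800×35.1 + 2,080,000×5.4 + 3,030,000×31 = 76,708,000 + 1,432,080 + 11,232,000 + 93,930,000 = 183,302,080
volume = 2,540,000 + 40,800 + 2,080,000 + 3,030,000 = 7,690,800 m³
S = 183,302,080 / 7,690,800 = 23.8339 ‰

23.83 ‰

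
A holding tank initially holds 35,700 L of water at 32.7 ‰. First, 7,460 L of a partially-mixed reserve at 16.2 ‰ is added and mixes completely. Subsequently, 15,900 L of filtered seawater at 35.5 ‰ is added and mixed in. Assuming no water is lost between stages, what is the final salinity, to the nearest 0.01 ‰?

Weighted by volume,
Initial salt = 35,700×32.7 = 1,167,390
After stage 1: salt = 1,167,390 + 7,460×16.2 = 1,288,242; volume = 43,160 L; S = 29.848 ‰
After stage 2: salt = 1,288,242 + 15,900×35.5 = 1,852,692; volume = 59,060 L
S = 1,852,692 / 59,060 = 31.3697 ‰

31.37 ‰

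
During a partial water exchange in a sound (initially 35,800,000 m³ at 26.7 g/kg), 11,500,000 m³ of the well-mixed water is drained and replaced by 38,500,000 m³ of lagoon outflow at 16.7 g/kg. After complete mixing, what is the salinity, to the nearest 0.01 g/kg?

Remaining after removal: 24,300,000 m³ at 26.7 g/kg (salt = 648,810,000)
After addition: salt = 648,810,000 + 38,500,000×16.7 = 1,291,760,000; volume = 62,800,000 m³
S = 1,291,760,000 / 62,800,000 = 20.5694 g/kg

20.57 g/kg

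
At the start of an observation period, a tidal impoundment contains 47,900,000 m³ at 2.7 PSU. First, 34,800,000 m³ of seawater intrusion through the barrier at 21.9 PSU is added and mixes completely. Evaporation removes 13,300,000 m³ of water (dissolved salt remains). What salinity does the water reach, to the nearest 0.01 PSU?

12.85 PSU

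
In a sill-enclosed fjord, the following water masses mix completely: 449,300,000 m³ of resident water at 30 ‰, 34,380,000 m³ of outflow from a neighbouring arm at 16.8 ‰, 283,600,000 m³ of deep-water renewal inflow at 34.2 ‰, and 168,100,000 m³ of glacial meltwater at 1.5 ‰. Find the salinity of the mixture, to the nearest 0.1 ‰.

25.7 ‰

Weighted by volume,
salt = 449,300,000×30 + 34,380,000×16.8 + 283,600,000×34.2 + 168,100,000×1.5 = 13,479,000,000 + 577,584,000 + 9,699,120,000 + 252,150,000 = 24,007,854,000
volume = 449,300,000 + 34,380,000 + 283,600,000 + 168,100,000 = 935,380,000 m³
S = 24,007,854,000 / 935,380,000 = 25.666 ‰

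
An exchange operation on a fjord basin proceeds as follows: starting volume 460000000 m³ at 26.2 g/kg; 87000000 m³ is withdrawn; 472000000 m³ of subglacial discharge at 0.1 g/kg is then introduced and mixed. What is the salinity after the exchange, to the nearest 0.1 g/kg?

11.6 g/kg

Remaining after removal: 373,000,000 m³ at 26.2 g/kg (salt = 9,772,600,000)
After addition: salt = 9,772,600,000 + 472,000,000×0.1 = 9,819,800,000; volume = 845,000,000 m³
S = 9,819,800,000 / 845,000,000 = 11.6211 g/kg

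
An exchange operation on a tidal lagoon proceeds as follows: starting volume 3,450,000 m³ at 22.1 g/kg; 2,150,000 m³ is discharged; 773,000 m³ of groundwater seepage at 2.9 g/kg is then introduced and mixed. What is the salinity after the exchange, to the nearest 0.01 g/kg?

14.94 g/kg

Remaining after removal: 1,300,000 m³ at 22.1 g/kg (salt = 28,730,000)
After addition: salt = 28,730,000 + 773,000×2.9 = 30,971,700; volume = 2,073,000 m³
S = 30,971,700 / 2,073,000 = 14.9405 g/kg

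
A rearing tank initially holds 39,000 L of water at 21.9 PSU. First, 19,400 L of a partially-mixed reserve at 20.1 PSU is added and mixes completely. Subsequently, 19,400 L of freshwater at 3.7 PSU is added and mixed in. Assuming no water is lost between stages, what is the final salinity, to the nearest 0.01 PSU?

16.91 PSU

Mass of salt is conserved:
Initial salt = 39,000×21.9 = 854,100
After stage 1: salt = 854,100 + 19,400×20.1 = 1,244,040; volume = 58,400 L; S = 21.302 PSU
After stage 2: salt = 1,244,040 + 19,400×3.7 = 1,315,820; volume = 77,800 L
S = 1,315,820 / 77,800 = 16.9129 PSU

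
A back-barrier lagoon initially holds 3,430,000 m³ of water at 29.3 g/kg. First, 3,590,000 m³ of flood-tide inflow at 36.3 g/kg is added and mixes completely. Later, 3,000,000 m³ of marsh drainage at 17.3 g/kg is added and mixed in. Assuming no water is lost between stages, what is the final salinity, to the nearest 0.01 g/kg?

Salt balance:
Initial salt = 3,430,000×29.3 = 100,499,000
After stage 1: salt = 100,499,000 + 3,590,000×36.3 = 230,816,000; volume = 7,020,000 m³; S = 32.88 g/kg
After stage 2: salt = 230,816,000 + 3,000,000×17.3 = 282,716,000; volume = 10,020,000 m³
S = 282,716,000 / 10,020,000 = 28.2152 g/kg

28.22 g/kg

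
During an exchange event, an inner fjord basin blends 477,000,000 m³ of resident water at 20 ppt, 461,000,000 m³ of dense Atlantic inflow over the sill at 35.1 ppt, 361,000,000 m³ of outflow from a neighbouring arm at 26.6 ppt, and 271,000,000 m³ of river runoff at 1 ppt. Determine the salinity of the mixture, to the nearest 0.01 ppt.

22.67 ppt

Salt balance:
salt = 477,000,000×20 + 461,000,000×35.1 + 361,000,000×26.6 + 271,000,000×1 = 9,540,000,000 + 16,181,100,000 + 9,602,600,000 + 271,000,000 = 35,594,700,000
volume = 477,000,000 + 461,000,000 + 361,000,000 + 271,000,000 = 1,570,000,000 m³
S = 35,594,700,000 / 1,570,000,000 = 22.6718 ppt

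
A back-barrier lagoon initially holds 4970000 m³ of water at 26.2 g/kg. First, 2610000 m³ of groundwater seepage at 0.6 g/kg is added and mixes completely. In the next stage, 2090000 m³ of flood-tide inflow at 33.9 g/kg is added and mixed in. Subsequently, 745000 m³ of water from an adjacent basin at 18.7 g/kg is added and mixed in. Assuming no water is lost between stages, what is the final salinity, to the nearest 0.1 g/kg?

20.8 g/kg

Total salt / total volume:
Initial salt = 4,970,000×26.2 = 130,214,000
After stage 1: salt = 130,214,000 + 2,610,000×0.6 = 131,780,000; volume = 7,580,000 m³; S = 17.385 g/kg
After stage 2: salt = 131,780,000 + 2,090,000×33.9 = 202,631,000; volume = 9,670,000 m³; S = 20.955 g/kg
After stage 3: salt = 202,631,000 + 745,000×18.7 = 216,562,500; volume = 10,415,000 m³
S = 216,562,500 / 10,415,000 = 20.7933 g/kg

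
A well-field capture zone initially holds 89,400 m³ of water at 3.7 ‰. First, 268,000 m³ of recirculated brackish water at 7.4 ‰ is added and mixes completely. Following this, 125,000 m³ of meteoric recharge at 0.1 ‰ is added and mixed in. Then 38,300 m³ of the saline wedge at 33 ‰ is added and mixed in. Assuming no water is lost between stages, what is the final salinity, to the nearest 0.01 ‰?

6.90 ‰

Conserving salt mass:
Initial salt = 89,400×3.7 = 330,780
After stage 1: salt = 330,780 + 268,000×7.4 = 2,313,980; volume = 357,400 m³; S = 6.474 ‰
After stage 2: salt = 2,313,980 + 125,000×0.1 = 2,326,480; volume = 482,400 m³; S = 4.823 ‰
After stage 3: salt = 2,326,480 + 38,300×33 = 3,590,380; volume = 520,700 m³
S = 3,590,380 / 520,700 = 6.8953 ‰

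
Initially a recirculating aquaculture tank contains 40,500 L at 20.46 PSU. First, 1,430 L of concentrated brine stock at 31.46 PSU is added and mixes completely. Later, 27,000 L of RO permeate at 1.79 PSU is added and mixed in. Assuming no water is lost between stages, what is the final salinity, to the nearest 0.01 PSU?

13.38 PSU

Salt balance:
Initial salt = 40,500×20.46 = 828,630
After stage 1: salt = 828,630 + 1,430×31.46 = 873,617.8; volume = 41,930 L; S = 20.835 PSU
After stage 2: salt = 873,617.8 + 27,000×1.79 = 921,947.8; volume = 68,930 L
S = 921,947.8 / 68,930 = 13.3751 PSU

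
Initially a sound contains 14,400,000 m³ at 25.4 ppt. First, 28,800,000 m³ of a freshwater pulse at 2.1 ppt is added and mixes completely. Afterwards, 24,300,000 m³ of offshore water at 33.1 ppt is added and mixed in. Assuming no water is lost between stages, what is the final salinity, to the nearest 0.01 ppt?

18.23 ppt

Weighted by volume,
Initial salt = 14,400,000×25.4 = 365,760,000
After stage 1: salt = 365,760,000 + 28,800,000×2.1 = 426,240,000; volume = 43,200,000 m³; S = 9.867 ppt
After stage 2: salt = 426,240,000 + 24,300,000×33.1 = 1,230,570,000; volume = 67,500,000 m³
S = 1,230,570,000 / 67,500,000 = 18.2307 ppt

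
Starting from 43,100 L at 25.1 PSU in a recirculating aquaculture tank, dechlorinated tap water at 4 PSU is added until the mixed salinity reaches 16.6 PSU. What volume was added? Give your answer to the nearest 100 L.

Salt balance: 43,100×25.1 + V×4 = (43,100+V)×16.6
1,081,810 + 4V = 715,460 + 16.6V
366,350 = 12.6V
V = 29,075.4 L

29100 L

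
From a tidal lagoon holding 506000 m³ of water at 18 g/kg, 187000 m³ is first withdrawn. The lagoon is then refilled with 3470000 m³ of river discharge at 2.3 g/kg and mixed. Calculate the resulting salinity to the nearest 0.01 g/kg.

Remaining after removal: 319,000 m³ at 18 g/kg (salt = 5,742,000)
After addition: salt = 5,742,000 + 3,470,000×2.3 = 13,723,000; volume = 3,789,000 m³
S = 13,723,000 / 3,789,000 = 3.6218 g/kg

3.62 g/kg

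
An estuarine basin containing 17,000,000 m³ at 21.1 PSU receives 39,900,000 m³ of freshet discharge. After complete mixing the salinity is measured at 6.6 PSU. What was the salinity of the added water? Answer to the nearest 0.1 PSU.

Salt balance: 17,000,000×21.1 + 39,900,000×S = 56,900,000×6.6
358,700,000 + 39,900,000·S = 375,540,000
S = (375,540,000 − 358,700,000) / 39,900,000 = 0.4221 PSU

0.4 PSU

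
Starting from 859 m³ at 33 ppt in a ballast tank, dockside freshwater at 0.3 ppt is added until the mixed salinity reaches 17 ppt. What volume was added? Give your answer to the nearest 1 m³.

823 m³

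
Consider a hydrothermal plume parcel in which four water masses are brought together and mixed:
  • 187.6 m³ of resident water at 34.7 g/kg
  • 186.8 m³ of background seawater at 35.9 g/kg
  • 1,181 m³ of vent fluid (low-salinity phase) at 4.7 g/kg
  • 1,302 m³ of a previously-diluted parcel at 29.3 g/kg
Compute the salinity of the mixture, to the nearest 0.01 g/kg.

19.92 g/kg

Salt balance:
salt = 187.6×34.7 + 186.8×35.9 + 1,181×4.7 + 1,302×29.3 = 6,509.72 + 6,706.12 + 5,550.7 + 38,148.6 = 56,915.14
volume = 187.6 + 186.8 + 1,181 + 1,302 = 2,857.4 m³
S = 56,915.14 / 2,857.4 = 19.9185 g/kg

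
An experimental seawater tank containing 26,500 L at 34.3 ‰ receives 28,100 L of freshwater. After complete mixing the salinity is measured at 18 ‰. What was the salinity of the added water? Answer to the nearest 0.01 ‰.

Salt balance: 26,500×34.3 + 28,100×S = 54,600×18
908,950 + 28,100·S = 982,800
S = (982,800 − 908,950) / 28,100 = 2.6281 ‰

2.63 ‰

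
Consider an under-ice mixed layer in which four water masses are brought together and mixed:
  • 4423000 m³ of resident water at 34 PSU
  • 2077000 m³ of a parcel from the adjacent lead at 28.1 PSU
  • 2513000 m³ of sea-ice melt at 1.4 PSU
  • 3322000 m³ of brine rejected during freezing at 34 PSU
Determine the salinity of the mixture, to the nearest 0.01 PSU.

26.36 PSU

Conserving salt mass:
salt = 4,423,000×34 + 2,077,000×28.1 + 2,513,000×1.4 + 3,322,000×34 = 150,382,000 + 58,363,700 + 3,518,200 + 112,948,000 = 325,211,900
volume = 4,423,000 + 2,077,000 + 2,513,000 + 3,322,000 = 12,335,000 m³
S = 325,211,900 / 12,335,000 = 26.365 PSU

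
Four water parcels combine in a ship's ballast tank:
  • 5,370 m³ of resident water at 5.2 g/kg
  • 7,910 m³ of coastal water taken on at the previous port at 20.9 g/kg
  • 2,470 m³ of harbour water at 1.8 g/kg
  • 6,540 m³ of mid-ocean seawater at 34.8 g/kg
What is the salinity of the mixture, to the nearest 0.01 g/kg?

Salt balance:
salt = 5,370×5.2 + 7,910×20.9 + 2,470×1.8 + 6,540×34.8 = 27,924 + 165,319 + 4,446 + 227,592 = 425,281
volume = 5,370 + 7,910 + 2,470 + 6,540 = 22,290 m³
S = 425,281 / 22,290 = 19.0795 g/kg

19.08 g/kg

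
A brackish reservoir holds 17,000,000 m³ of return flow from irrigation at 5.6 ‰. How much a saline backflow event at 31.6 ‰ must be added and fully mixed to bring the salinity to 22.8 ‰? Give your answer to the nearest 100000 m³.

Salt balance: 17,000,000×5.6 + V×31.6 = (17,000,000+V)×22.8
95,200,000 + 31.6V = 387,600,000 + 22.8V
292,400,000 = 8.8V
V = 33,227,272.73 m³

33200000 m³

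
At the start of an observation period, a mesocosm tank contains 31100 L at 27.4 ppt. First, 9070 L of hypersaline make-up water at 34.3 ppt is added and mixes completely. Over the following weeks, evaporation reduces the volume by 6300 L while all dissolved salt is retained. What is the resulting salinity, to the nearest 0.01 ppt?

34.34 ppt

After mixing: salt = 31,100×27.4 + 9,070×34.3 = 1,163,241; volume = 40,170 L
After evaporation: salt unchanged = 1,163,241; volume = 40,170 − 6,300 = 33,870 L
S = 1,163,241 / 33,870 = 34.3443 ppt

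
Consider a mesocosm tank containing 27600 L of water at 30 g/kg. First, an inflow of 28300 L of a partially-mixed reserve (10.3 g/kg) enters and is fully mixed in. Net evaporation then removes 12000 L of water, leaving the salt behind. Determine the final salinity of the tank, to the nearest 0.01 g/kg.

25.50 g/kg

After mixing: salt = 27,600×30 + 28,300×10.3 = 1,119,490; volume = 55,900 L
After evaporation: salt unchanged = 1,119,490; volume = 55,900 − 12,000 = 43,900 L
S = 1,119,490 / 43,900 = 25.5009 g/kg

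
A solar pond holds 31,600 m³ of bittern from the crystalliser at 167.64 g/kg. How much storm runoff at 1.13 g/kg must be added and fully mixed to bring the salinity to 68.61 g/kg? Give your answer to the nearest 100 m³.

Salt balance: 31,600×167.64 + V×1.13 = (31,600+V)×68.61
5,297,424 + 1.13V = 2,168,076 + 68.61V
3,129,348 = 67.48V
V = 46,374.45 m³

46400 m³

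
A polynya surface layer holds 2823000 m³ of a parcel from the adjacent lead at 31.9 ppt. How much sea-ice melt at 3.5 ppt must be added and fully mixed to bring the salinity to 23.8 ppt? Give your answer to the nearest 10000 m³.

1130000 m³

Salt balance: 2,823,000×31.9 + V×3.5 = (2,823,000+V)×23.8
90,053,700 + 3.5V = 67,187,400 + 23.8V
22,866,300 = 20.3V
V = 1,126,418.72 m³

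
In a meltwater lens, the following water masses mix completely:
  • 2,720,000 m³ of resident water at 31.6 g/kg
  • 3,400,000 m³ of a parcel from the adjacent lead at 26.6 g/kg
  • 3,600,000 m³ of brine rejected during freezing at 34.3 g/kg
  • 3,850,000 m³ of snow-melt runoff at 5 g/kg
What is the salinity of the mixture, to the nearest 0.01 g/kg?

23.52 g/kg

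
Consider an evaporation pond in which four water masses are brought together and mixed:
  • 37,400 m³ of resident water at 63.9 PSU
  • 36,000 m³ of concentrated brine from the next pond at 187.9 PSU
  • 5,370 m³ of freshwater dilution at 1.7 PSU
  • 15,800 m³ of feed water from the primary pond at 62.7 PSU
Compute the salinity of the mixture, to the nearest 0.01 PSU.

107.37 PSU

Weighted by volume,
salt = 37,400×63.9 + 36,000×187.9 + 5,370×1.7 + 15,800×62.7 = 2,389,860 + 6,764,400 + 9,129 + 990,660 = 10,154,049
volume = 37,400 + 36,000 + 5,370 + 15,800 = 94,570 m³
S = 10,154,049 / 94,570 = 107.3707 PSU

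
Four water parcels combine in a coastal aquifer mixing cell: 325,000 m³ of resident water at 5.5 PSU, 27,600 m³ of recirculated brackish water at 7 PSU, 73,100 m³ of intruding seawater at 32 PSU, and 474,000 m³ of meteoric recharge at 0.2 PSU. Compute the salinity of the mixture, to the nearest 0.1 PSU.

4.9 PSU

Weighted by volume,
salt = 325,000×5.5 + 27,600×7 + 73,100×32 + 474,000×0.2 = 1,787,500 + 193,200 + 2,339,200 + 94,800 = 4,414,700
volume = 325,000 + 27,600 + 73,100 + 474,000 = 899,700 m³
S = 4,414,700 / 899,700 = 4.907 PSU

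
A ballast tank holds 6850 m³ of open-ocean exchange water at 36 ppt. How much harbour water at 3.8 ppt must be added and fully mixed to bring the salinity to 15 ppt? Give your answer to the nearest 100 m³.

12800 m³

Salt balance: 6,850×36 + V×3.8 = (6,850+V)×15
246,600 + 3.8V = 102,750 + 15V
143,850 = 11.2V
V = 12,843.75 m³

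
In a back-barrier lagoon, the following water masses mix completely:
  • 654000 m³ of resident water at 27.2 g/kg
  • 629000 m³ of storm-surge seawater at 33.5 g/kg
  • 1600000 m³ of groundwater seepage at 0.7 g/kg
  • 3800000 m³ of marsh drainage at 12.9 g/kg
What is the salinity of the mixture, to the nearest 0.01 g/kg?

Conserving salt mass:
salt = 654,000×27.2 + 629,000×33.5 + 1,600,000×0.7 + 3,800,000×12.9 = 17,788,800 + 21,071,500 + 1,120,000 + 49,020,000 = 89,000,300
volume = 654,000 + 629,000 + 1,600,000 + 3,800,000 = 6,683,000 m³
S = 89,000,300 / 6,683,000 = 13.3174 g/kg

13.32 g/kg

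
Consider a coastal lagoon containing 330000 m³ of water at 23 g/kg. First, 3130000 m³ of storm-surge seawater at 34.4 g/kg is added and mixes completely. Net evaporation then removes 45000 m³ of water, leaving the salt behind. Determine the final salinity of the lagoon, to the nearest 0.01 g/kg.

After mixing: salt = 330,000×23 + 3,130,000×34.4 = 115,262,000; volume = 3,460,000 m³
After evaporation: salt unchanged = 115,262,000; volume = 3,460,000 − 45,000 = 3,415,000 m³
S = 115,262,000 / 3,415,000 = 33.7517 g/kg

33.75 g/kg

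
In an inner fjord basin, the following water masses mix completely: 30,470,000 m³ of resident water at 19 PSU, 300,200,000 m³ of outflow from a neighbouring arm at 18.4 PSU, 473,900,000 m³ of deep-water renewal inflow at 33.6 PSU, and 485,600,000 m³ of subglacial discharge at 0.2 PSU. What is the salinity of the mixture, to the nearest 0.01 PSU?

17.15 PSU

Conserving salt mass:
salt = 30,470,000×19 + 300,200,000×18.4 + 473,900,000×33.6 + 485,600,000×0.2 = 578,930,000 + 5,523,680,000 + 15,923,040,000 + 97,120,000 = 22,122,770,000
volume = 30,470,000 + 300,200,000 + 473,900,000 + 485,600,000 = 1,290,170,000 m³
S = 22,122,770,000 / 1,290,170,000 = 17.1472 PSU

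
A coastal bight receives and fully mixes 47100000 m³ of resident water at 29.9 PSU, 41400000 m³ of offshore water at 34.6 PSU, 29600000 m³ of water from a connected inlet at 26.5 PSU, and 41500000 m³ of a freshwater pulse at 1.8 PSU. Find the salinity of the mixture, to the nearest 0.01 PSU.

23.18 PSU

Mass of salt is conserved:
salt = 47,100,000×29.9 + 41,400,000×34.6 + 29,600,000×26.5 + 41,500,000×1.8 = 1,408,290,000 + 1,432,440,000 + 784,400,000 + 74,700,000 = 3,699,830,000
volume = 47,100,000 + 41,400,000 + 29,600,000 + 41,500,000 = 159,600,000 m³
S = 3,699,830,000 / 159,600,000 = 23.1819 PSU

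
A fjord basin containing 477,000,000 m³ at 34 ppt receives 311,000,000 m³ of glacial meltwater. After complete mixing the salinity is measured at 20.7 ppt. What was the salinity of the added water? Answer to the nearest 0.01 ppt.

Salt balance: 477,000,000×34 + 311,000,000×S = 788,000,000×20.7
16,218,000,000 + 311,000,000·S = 16,311,600,000
S = (16,311,600,000 − 16,218,000,000) / 311,000,000 = 0.301 ppt

0.30 ppt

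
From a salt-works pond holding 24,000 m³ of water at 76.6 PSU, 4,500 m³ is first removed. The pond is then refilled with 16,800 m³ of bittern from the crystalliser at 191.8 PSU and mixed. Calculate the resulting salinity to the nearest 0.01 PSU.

129.92 PSU

Remaining after removal: 19,500 m³ at 76.6 PSU (salt = 1,493,700)
After addition: salt = 1,493,700 + 16,800×191.8 = 4,715,940; volume = 36,300 m³
S = 4,715,940 / 36,300 = 129.9157 PSU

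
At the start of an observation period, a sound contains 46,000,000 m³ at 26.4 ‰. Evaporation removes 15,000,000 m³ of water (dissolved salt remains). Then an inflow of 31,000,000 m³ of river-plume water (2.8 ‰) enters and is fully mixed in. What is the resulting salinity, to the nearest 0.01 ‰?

20.99 ‰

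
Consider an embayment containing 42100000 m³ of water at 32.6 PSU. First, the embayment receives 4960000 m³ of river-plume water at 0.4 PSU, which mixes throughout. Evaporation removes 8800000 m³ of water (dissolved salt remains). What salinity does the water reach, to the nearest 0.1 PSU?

35.9 PSU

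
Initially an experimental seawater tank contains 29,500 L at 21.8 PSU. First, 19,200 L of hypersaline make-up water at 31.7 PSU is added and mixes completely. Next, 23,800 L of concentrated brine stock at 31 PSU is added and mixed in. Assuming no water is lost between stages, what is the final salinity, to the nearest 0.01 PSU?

Total salt / total volume:
Initial salt = 29,500×21.8 = 643,100
After stage 1: salt = 643,100 + 19,200×31.7 = 1,251,740; volume = 48,700 L; S = 25.703 PSU
After stage 2: salt = 1,251,740 + 23,800×31 = 1,989,540; volume = 72,500 L
S = 1,989,540 / 72,500 = 27.4419 PSU

27.44 PSU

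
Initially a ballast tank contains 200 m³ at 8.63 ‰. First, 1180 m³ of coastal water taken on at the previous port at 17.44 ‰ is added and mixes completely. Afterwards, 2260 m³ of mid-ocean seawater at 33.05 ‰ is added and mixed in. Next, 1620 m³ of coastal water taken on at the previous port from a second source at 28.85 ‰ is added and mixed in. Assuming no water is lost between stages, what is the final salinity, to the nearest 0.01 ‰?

Conserving salt mass:
Initial salt = 200×8.63 = 1,726
After stage 1: salt = 1,726 + 1,180×17.44 = 22,305.2; volume = 1,380 m³; S = 16.163 ‰
After stage 2: salt = 22,305.2 + 2,260×33.05 = 96,998.2; volume = 3,640 m³; S = 26.648 ‰
After stage 3: salt = 96,998.2 + 1,620×28.85 = 143,735.2; volume = 5,260 m³
S = 143,735.2 / 5,260 = 27.3261 ‰

27.33 ‰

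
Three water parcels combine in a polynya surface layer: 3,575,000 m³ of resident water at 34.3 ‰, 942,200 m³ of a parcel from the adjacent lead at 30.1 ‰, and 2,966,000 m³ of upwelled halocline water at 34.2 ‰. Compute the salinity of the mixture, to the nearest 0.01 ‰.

Weighted by volume,
salt = 3,575,000×34.3 + 942,200×30.1 + 2,966,000×34.2 = 122,622,500 + 28,360,220 + 101,437,200 = 252,419,920
volume = 3,575,000 + 942,200 + 2,966,000 = 7,483,200 m³
S = 252,419,920 / 7,483,200 = 33.7315 ‰

33.73 ‰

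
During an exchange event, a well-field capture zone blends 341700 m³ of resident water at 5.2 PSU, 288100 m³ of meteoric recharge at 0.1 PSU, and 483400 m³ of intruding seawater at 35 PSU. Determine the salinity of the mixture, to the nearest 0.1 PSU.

By conservation of dissolved salt,
salt = 341,700×5.2 + 288,100×0.1 + 483,400×35 = 1,776,840 + 28,810 + 16,919,000 = 18,724,650
volume = 341,700 + 288,100 + 483,400 = 1,113,200 m³
S = 18,724,650 / 1,113,200 = 16.821 PSU

16.8 PSU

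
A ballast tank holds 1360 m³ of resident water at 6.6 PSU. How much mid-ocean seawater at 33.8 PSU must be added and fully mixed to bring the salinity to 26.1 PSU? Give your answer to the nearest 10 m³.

3440 m³

Salt balance: 1,360×6.6 + V×33.8 = (1,360+V)×26.1
8,976 + 33.8V = 35,496 + 26.1V
26,520 = 7.7V
V = 3,444.16 m³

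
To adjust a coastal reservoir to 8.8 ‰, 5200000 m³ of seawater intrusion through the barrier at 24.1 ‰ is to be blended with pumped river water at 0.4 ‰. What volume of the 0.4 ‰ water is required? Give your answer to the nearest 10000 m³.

9470000 m³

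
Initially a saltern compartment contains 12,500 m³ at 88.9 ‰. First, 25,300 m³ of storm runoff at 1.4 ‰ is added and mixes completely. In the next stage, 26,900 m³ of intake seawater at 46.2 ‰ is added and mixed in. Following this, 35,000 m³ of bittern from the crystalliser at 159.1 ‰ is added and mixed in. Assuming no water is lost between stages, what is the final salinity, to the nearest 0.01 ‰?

79.82 ‰

Weighted by volume,
Initial salt = 12,500×88.9 = 1,111,250
After stage 1: salt = 1,111,250 + 25,300×1.4 = 1,146,670; volume = 37,800 m³; S = 30.335 ‰
After stage 2: salt = 1,146,670 + 26,900×46.2 = 2,389,450; volume = 64,700 m³; S = 36.931 ‰
After stage 3: salt = 2,389,450 + 35,000×159.1 = 7,957,950; volume = 99,700 m³
S = 7,957,950 / 99,700 = 79.819 ‰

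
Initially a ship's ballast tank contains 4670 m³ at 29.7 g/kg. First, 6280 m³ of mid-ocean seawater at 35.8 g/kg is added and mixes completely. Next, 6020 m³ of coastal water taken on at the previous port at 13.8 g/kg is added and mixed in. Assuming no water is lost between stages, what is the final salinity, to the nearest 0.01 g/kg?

Weighted by volume,
Initial salt = 4,670×29.7 = 138,699
After stage 1: salt = 138,699 + 6,280×35.8 = 363,523; volume = 10,950 m³; S = 33.198 g/kg
After stage 2: salt = 363,523 + 6,020×13.8 = 446,599; volume = 16,970 m³
S = 446,599 / 16,970 = 26.317 g/kg

26.32 g/kg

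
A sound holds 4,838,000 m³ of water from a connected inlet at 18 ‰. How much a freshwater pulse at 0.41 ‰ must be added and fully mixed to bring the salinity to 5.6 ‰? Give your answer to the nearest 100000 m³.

Salt balance: 4,838,000×18 + V×0.41 = (4,838,000+V)×5.6
87,084,000 + 0.41V = 27,092,800 + 5.6V
59,991,200 = 5.19V
V = 11,558,998.07 m³

11600000 m³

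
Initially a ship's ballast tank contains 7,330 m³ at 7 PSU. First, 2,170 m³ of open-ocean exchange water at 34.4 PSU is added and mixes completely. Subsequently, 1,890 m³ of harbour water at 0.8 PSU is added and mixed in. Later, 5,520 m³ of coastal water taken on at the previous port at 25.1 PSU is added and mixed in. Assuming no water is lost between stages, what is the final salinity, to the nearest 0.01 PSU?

15.73 PSU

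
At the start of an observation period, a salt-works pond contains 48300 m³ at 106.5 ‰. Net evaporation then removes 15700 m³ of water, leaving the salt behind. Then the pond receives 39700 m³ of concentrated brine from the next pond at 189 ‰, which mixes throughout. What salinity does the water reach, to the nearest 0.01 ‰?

174.93 ‰

After evaporation: salt = 48,300×106.5 = 5,143,950; volume = 48,300 − 15,700 = 32,600 m³
After mixing: salt = 5,143,950 + 39,700×189 = 12,647,250; volume = 32,600 + 39,700 = 72,300 m³
S = 12,647,250 / 72,300 = 174.9274 ‰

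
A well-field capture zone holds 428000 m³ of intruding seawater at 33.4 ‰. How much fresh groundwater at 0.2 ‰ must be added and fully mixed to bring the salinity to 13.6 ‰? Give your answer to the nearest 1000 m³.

632000 m³

Salt balance: 428,000×33.4 + V×0.2 = (428,000+V)×13.6
14,295,200 + 0.2V = 5,820,800 + 13.6V
8,474,400 = 13.4V
V = 632,417.91 m³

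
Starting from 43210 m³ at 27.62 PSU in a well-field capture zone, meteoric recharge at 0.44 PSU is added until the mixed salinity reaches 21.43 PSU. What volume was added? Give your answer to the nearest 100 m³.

12700 m³

Salt balance: 43,210×27.62 + V×0.44 = (43,210+V)×21.43
1,193,460.2 + 0.44V = 925,990.3 + 21.43V
267,469.9 = 20.99V
V = 12,742.73 m³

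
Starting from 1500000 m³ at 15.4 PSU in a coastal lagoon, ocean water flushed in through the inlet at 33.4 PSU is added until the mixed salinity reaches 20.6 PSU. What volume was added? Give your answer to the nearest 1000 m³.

609000 m³

Salt balance: 1,500,000×15.4 + V×33.4 = (1,500,000+V)×20.6
23,100,000 + 33.4V = 30,900,000 + 20.6V
7,800,000 = 12.8V
V = 609,375 m³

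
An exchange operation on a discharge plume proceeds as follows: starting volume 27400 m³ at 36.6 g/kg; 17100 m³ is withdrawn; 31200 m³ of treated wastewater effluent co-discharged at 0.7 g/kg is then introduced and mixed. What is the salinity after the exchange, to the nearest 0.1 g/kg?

9.6 g/kg

Remaining after removal: 10,300 m³ at 36.6 g/kg (salt = 376,980)
After addition: salt = 376,980 + 31,200×0.7 = 398,820; volume = 41,500 m³
S = 398,820 / 41,500 = 9.6101 g/kg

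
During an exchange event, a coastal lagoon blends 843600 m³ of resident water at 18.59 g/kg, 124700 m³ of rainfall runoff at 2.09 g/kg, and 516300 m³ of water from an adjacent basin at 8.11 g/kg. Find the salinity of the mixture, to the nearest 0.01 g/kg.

13.56 g/kg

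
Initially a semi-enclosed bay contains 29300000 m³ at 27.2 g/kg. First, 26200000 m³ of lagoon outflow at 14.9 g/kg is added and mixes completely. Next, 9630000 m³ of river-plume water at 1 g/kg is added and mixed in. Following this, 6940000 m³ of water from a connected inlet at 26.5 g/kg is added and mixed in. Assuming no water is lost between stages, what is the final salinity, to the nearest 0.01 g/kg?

19.16 g/kg

Salt balance:
Initial salt = 29,300,000×27.2 = 796,960,000
After stage 1: salt = 796,960,000 + 26,200,000×14.9 = 1,187,340,000; volume = 55,500,000 m³; S = 21.394 g/kg
After stage 2: salt = 1,187,340,000 + 9,630,000×1 = 1,196,970,000; volume = 65,130,000 m³; S = 18.378 g/kg
After stage 3: salt = 1,196,970,000 + 6,940,000×26.5 = 1,380,880,000; volume = 72,070,000 m³
S = 1,380,880,000 / 72,070,000 = 19.1603 g/kg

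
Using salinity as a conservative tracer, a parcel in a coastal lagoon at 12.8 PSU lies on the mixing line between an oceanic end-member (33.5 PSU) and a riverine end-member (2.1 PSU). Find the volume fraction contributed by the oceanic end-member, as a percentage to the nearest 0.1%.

34.1%

Let g be the oceanic fraction. Salt balance per unit volume:
g×33.5 + (1−g)×2.1 = 12.8
g = (12.8 − 2.1) / (33.5 − 2.1) = 10.7/31.4 = 0.3408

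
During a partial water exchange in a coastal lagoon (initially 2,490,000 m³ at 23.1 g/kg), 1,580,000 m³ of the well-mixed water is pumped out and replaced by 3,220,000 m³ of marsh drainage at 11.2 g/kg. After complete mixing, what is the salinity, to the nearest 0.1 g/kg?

Remaining after removal: 910,000 m³ at 23.1 g/kg (salt = 21,021,000)
After addition: salt = 21,021,000 + 3,220,000×11.2 = 57,085,000; volume = 4,130,000 m³
S = 57,085,000 / 4,130,000 = 13.822 g/kg

13.8 g/kg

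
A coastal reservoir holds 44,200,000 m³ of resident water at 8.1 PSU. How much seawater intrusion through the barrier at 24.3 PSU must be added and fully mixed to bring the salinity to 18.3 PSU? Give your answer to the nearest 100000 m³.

75100000 m³

Salt balance: 44,200,000×8.1 + V×24.3 = (44,200,000+V)×18.3
358,020,000 + 24.3V = 808,860,000 + 18.3V
450,840,000 = 6V
V = 75,140,000 m³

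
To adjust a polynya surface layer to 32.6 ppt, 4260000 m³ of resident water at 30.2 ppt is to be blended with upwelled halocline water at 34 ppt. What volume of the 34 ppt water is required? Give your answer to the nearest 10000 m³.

Salt balance: 4,260,000×30.2 + V×34 = (4,260,000+V)×32.6
128,652,000 + 34V = 138,876,000 + 32.6V
10,224,000 = 1.4V
V = 7,302,857.14 m³

7300000 m³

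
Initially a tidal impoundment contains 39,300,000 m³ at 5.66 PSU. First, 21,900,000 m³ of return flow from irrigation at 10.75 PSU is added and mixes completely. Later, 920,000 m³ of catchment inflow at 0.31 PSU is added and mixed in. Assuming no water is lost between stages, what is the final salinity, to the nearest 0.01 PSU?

Mass of salt is conserved:
Initial salt = 39,300,000×5.66 = 222,438,000
After stage 1: salt = 222,438,000 + 21,900,000×10.75 = 457,863,000; volume = 61,200,000 m³; S = 7.481 PSU
After stage 2: salt = 457,863,000 + 920,000×0.31 = 458,148,200; volume = 62,120,000 m³
S = 458,148,200 / 62,120,000 = 7.3752 PSU

7.38 PSU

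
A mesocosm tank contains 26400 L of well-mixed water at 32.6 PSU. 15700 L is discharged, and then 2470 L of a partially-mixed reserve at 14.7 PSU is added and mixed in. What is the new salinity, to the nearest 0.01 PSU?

Remaining after removal: 10,700 L at 32.6 PSU (salt = 348,820)
After addition: salt = 348,820 + 2,470×14.7 = 385,129; volume = 13,170 L
S = 385,129 / 13,170 = 29.2429 PSU

29.24 PSU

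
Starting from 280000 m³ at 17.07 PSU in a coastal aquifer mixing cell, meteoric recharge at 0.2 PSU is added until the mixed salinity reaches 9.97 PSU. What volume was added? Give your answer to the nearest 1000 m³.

203000 m³

Salt balance: 280,000×17.07 + V×0.2 = (280,000+V)×9.97
4,779,600 + 0.2V = 2,791,600 + 9.97V
1,988,000 = 9.77V
V = 203,480.04 m³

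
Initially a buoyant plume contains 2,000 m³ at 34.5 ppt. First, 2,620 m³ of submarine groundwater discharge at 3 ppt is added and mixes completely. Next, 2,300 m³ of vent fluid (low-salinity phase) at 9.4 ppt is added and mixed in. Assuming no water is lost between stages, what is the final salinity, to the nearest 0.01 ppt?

14.23 ppt

Salt balance:
Initial salt = 2,000×34.5 = 69,000
After stage 1: salt = 69,000 + 2,620×3 = 76,860; volume = 4,620 m³; S = 16.636 ppt
After stage 2: salt = 76,860 + 2,300×9.4 = 98,480; volume = 6,920 m³
S = 98,480 / 6,920 = 14.2312 ppt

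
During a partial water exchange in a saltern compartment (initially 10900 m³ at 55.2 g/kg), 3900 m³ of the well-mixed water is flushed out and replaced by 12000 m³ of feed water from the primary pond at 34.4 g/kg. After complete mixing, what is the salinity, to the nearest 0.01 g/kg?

42.06 g/kg

Remaining after removal: 7,000 m³ at 55.2 g/kg (salt = 386,400)
After addition: salt = 386,400 + 12,000×34.4 = 799,200; volume = 19,000 m³
S = 799,200 / 19,000 = 42.0632 g/kg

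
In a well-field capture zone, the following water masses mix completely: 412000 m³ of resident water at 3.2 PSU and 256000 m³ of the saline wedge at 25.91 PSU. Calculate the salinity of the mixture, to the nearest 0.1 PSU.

Weighted by volume,
salt = 412,000×3.2 + 256,000×25.91 = 1,318,400 + 6,632,960 = 7,951,360
volume = 412,000 + 256,000 = 668,000 m³
S = 7,951,360 / 668,000 = 11.903 PSU

11.9 PSU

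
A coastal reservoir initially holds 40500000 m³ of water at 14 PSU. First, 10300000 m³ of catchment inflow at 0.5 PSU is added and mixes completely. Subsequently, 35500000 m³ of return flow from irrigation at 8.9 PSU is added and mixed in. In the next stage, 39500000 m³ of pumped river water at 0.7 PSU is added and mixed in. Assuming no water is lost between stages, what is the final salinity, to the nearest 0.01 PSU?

7.28 PSU

Total salt / total volume:
Initial salt = 40,500,000×14 = 567,000,000
After stage 1: salt = 567,000,000 + 10,300,000×0.5 = 572,150,000; volume = 50,800,000 m³; S = 11.263 PSU
After stage 2: salt = 572,150,000 + 35,500,000×8.9 = 888,100,000; volume = 86,300,000 m³; S = 10.291 PSU
After stage 3: salt = 888,100,000 + 39,500,000×0.7 = 915,750,000; volume = 125,800,000 m³
S = 915,750,000 / 125,800,000 = 7.2794 PSU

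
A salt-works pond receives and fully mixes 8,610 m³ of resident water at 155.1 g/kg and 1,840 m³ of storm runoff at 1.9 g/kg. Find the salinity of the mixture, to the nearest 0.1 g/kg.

128.1 g/kg

Total salt / total volume:
salt = 8,610×155.1 + 1,840×1.9 = 1,335,411 + 3,496 = 1,338,907
volume = 8,610 + 1,840 = 10,450 m³
S = 1,338,907 / 10,450 = 128.125 g/kg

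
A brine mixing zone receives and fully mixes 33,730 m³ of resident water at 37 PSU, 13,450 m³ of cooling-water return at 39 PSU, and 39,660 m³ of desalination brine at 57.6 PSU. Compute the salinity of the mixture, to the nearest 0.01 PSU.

46.72 PSU

By conservation of dissolved salt,
salt = 33,730×37 + 13,450×39 + 39,660×57.6 = 1,248,010 + 524,550 + 2,284,416 = 4,056,976
volume = 33,730 + 13,450 + 39,660 = 86,840 m³
S = 4,056,976 / 86,840 = 46.7178 PSU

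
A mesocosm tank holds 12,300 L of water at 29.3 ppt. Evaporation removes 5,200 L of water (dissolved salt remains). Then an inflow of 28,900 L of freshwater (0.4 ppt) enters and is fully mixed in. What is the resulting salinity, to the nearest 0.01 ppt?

10.33 ppt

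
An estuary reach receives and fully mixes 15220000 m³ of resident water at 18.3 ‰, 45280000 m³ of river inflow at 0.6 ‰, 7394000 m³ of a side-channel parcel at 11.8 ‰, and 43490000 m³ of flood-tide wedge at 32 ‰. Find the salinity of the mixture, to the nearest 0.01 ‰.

16.02 ‰

Total salt / total volume:
salt = 15,220,000×18.3 + 45,280,000×0.6 + 7,394,000×11.8 + 43,490,000×32 = 278,526,000 + 27,168,000 + 87,249,200 + 1,391,680,000 = 1,784,623,200
volume = 15,220,000 + 45,280,000 + 7,394,000 + 43,490,000 = 111,384,000 m³
S = 1,784,623,200 / 111,384,000 = 16.0223 ‰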